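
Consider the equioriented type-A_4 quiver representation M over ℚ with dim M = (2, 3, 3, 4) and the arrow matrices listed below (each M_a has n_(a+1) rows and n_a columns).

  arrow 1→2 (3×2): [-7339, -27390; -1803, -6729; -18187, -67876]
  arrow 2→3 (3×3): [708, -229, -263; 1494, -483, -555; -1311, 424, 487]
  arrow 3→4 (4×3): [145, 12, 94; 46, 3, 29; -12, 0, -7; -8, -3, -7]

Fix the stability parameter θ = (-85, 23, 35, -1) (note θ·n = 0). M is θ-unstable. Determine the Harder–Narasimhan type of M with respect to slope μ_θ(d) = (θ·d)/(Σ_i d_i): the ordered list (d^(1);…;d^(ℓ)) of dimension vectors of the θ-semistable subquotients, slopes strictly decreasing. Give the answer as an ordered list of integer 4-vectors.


Interval decomposition of M: I[1,2], I[1,4], I[2,4], I[3,4], I[4,4].
HN type (ℓ=5): μ^(1)=23; μ^(2)=19; μ^(3)=17; μ^(4)=-1; μ^(5)=-85

((0, 1, 0, 0); (0, 2, 2, 2); (0, 0, 1, 1); (0, 0, 0, 1); (2, 0, 0, 0))


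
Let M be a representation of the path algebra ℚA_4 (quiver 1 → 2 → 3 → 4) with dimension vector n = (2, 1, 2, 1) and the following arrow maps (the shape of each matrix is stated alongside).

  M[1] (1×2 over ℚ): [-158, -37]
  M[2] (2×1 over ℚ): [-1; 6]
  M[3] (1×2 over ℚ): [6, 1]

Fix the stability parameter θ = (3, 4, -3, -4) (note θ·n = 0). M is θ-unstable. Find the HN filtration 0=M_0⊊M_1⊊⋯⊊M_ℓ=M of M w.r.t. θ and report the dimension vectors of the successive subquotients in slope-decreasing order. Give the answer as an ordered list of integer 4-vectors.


Interval decomposition of M: I[1,1], I[1,3], I[3,4].
HN type (ℓ=3): μ^(1)=3; μ^(2)=4/3; μ^(3)=-7/2

((1, 0, 0, 0); (1, 1, 1, 0); (0, 0, 1, 1))


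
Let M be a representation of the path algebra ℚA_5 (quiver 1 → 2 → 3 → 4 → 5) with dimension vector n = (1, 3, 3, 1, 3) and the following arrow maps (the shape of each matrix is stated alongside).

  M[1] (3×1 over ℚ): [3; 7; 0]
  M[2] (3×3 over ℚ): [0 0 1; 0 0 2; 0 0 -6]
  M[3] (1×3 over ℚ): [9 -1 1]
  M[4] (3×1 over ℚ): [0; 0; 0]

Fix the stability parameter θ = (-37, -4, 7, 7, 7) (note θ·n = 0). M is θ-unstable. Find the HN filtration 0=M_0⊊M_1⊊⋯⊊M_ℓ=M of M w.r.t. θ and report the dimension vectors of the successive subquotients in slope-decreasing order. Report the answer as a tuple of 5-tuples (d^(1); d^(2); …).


Via rank(M_{q-1}∘⋯∘M_p): M ≅ I[1,2], I[2,2], I[2,4], I[3,3]^2, I[5,5]^3.
μ_θ-semistable layers: μ^(1)=7; μ^(2)=-4; μ^(3)=-37

((0, 0, 3, 1, 3); (0, 3, 0, 0, 0); (1, 0, 0, 0, 0))


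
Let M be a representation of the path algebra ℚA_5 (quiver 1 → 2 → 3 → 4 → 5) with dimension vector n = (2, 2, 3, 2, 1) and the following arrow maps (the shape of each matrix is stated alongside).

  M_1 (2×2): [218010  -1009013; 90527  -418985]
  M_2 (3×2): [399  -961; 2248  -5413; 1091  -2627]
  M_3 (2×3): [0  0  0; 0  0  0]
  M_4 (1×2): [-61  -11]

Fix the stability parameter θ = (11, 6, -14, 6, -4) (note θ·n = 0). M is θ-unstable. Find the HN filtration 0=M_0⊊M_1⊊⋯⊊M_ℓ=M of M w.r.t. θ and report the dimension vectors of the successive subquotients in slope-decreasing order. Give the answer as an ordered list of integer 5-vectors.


Via rank(M_{q-1}∘⋯∘M_p): M ≅ I[1,3]^2, I[3,3], I[4,4], I[4,5].
μ_θ-semistable layers: μ^(1)=6; μ^(2)=1; μ^(3)=-14

((0, 0, 0, 1, 0); (2, 2, 2, 1, 1); (0, 0, 1, 0, 0))


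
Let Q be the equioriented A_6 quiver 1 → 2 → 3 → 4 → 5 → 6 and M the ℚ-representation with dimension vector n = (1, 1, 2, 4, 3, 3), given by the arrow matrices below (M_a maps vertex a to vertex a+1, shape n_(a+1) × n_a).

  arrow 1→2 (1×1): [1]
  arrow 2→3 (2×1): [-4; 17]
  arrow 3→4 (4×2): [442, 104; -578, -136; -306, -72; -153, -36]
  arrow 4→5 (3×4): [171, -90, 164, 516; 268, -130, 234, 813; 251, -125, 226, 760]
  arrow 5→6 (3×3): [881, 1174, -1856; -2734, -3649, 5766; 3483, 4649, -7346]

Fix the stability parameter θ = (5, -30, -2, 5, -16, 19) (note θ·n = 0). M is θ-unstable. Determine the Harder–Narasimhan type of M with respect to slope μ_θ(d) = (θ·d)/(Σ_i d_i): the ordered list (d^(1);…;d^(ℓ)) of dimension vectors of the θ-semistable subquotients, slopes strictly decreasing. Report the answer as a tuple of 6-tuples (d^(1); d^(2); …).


Via rank(M_{q-1}∘⋯∘M_p): M ≅ I[1,3], I[3,6], I[4,4], I[4,5], I[4,6], I[6,6].
μ_θ-semistable layers: μ^(1)=19; μ^(2)=5; μ^(3)=-2; μ^(4)=-13/3; μ^(5)=-11/2; μ^(6)=-25/2

((0, 0, 0, 0, 0, 3); (0, 0, 0, 1, 0, 0); (0, 0, 1, 0, 0, 0); (0, 0, 1, 1, 1, 0); (0, 0, 0, 2, 2, 0); (1, 1, 0, 0, 0, 0))


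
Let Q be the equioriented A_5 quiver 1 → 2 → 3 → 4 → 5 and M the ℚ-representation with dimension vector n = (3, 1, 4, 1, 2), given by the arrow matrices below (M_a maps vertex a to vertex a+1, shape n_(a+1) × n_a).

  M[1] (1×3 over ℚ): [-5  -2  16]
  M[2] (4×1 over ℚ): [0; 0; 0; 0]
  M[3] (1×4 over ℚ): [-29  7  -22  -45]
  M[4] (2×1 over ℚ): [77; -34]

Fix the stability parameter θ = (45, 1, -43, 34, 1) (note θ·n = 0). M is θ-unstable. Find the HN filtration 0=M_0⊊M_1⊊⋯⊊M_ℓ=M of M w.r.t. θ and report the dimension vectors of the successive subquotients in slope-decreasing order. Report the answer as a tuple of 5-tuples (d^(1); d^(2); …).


Via rank(M_{q-1}∘⋯∘M_p): M ≅ I[1,1]^2, I[1,2], I[3,3]^3, I[3,5], I[5,5].
μ_θ-semistable layers: μ^(1)=45; μ^(2)=23; μ^(3)=35/2; μ^(4)=1; μ^(5)=-43

((2, 0, 0, 0, 0); (1, 1, 0, 0, 0); (0, 0, 0, 1, 1); (0, 0, 0, 0, 1); (0, 0, 4, 0, 0))


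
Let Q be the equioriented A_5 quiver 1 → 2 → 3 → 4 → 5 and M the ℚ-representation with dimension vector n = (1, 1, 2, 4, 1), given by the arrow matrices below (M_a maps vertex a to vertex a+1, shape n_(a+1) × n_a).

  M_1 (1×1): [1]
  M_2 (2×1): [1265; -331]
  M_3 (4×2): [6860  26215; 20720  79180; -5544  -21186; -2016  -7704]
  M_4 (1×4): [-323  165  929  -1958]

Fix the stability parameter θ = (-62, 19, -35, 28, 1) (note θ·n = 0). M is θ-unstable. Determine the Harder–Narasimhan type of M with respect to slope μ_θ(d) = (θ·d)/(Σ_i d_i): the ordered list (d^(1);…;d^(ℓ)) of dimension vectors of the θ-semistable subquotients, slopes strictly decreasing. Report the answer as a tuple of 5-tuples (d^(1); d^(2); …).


Via rank(M_{q-1}∘⋯∘M_p): M ≅ I[1,5], I[3,3], I[4,4]^3.
μ_θ-semistable layers: μ^(1)=28; μ^(2)=29/2; μ^(3)=-8; μ^(4)=-35; μ^(5)=-62

((0, 0, 0, 3, 0); (0, 0, 0, 1, 1); (0, 1, 1, 0, 0); (0, 0, 1, 0, 0); (1, 0, 0, 0, 0))


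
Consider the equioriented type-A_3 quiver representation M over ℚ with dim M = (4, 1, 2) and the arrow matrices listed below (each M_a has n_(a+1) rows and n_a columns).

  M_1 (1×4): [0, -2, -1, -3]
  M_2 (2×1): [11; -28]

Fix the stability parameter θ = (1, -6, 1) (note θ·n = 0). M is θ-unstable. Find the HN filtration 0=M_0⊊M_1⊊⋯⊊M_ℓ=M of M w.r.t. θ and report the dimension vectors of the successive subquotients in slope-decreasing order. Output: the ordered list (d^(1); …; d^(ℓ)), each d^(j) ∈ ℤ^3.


Interval decomposition of M: I[1,1]^3, I[1,3], I[3,3].
HN type (ℓ=2): μ^(1)=1; μ^(2)=-5/2

((3, 0, 2); (1, 1, 0))


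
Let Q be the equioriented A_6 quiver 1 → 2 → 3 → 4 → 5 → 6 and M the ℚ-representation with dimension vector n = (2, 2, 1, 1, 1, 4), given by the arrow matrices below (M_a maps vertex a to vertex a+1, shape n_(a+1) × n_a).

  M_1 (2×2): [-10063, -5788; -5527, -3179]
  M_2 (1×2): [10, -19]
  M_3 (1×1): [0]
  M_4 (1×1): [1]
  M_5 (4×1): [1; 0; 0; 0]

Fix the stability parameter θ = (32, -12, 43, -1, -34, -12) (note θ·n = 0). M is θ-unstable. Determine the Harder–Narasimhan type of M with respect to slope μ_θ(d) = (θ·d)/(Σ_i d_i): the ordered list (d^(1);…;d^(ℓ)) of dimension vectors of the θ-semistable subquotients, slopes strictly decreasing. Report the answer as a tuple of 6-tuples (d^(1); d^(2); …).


Barcode: M ≅ I[1,2], I[1,3], I[4,6], I[6,6]^3. HN layers by μ_θ (4 steps, strictly decreasing):
  μ^(1)=43; μ^(2)=10; μ^(3)=-12; μ^(4)=-35/2

((0, 0, 1, 0, 0, 0); (2, 2, 0, 0, 0, 0); (0, 0, 0, 0, 0, 4); (0, 0, 0, 1, 1, 0))


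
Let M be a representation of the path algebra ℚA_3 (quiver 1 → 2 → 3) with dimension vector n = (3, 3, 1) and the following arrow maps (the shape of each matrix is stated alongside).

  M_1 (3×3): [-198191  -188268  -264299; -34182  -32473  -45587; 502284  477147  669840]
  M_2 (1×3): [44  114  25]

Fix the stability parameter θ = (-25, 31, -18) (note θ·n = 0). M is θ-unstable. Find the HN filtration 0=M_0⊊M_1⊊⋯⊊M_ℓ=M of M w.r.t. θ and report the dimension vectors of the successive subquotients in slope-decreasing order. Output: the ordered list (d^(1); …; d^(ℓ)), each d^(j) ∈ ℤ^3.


Via rank(M_{q-1}∘⋯∘M_p): M ≅ I[1,2]^2, I[1,3].
μ_θ-semistable layers: μ^(1)=31; μ^(2)=13/2; μ^(3)=-25

((0, 2, 0); (0, 1, 1); (3, 0, 0))


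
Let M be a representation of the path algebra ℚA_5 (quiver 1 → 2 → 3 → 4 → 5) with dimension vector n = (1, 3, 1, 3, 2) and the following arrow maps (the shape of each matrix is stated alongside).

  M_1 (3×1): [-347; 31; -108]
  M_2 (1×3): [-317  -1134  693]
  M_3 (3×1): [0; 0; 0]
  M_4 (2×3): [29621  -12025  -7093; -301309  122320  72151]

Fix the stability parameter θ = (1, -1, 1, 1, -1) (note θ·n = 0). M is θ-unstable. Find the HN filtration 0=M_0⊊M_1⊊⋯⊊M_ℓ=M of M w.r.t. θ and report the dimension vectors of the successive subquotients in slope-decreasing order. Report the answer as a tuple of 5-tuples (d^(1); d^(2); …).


Interval decomposition of M: I[1,3], I[2,2]^2, I[4,4], I[4,5]^2.
HN type (ℓ=3): μ^(1)=1; μ^(2)=0; μ^(3)=-1

((0, 0, 1, 1, 0); (1, 1, 0, 2, 2); (0, 2, 0, 0, 0))


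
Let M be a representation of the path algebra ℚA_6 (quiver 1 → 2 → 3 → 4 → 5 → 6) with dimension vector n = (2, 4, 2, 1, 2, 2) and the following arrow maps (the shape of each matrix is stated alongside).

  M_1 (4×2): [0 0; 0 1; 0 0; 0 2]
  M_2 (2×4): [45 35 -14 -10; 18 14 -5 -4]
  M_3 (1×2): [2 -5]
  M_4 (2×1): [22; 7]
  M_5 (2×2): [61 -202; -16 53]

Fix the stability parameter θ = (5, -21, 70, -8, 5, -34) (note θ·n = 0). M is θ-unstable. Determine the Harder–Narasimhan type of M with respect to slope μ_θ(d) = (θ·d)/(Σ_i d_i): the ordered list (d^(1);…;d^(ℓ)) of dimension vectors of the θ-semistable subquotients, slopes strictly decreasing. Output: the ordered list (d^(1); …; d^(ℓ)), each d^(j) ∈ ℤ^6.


Barcode: M ≅ I[1,1], I[1,3], I[2,2]^2, I[2,6], I[5,6]. HN layers by μ_θ (6 steps, strictly decreasing):
  μ^(1)=70; μ^(2)=33/4; μ^(3)=5; μ^(4)=-8; μ^(5)=-29/2; μ^(6)=-21

((0, 0, 1, 0, 0, 0); (0, 0, 1, 1, 1, 1); (1, 0, 0, 0, 0, 0); (1, 1, 0, 0, 0, 0); (0, 0, 0, 0, 1, 1); (0, 3, 0, 0, 0, 0))


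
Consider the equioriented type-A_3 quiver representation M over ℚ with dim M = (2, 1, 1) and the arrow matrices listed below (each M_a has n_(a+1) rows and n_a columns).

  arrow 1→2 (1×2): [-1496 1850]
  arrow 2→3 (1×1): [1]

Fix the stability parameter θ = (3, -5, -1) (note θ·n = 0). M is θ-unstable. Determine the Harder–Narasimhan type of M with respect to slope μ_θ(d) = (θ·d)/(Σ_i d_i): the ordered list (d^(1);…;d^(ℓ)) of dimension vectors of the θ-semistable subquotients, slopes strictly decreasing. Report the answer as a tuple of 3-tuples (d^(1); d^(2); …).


Via rank(M_{q-1}∘⋯∘M_p): M ≅ I[1,1], I[1,3].
μ_θ-semistable layers: μ^(1)=3; μ^(2)=-1

((1, 0, 0); (1, 1, 1))


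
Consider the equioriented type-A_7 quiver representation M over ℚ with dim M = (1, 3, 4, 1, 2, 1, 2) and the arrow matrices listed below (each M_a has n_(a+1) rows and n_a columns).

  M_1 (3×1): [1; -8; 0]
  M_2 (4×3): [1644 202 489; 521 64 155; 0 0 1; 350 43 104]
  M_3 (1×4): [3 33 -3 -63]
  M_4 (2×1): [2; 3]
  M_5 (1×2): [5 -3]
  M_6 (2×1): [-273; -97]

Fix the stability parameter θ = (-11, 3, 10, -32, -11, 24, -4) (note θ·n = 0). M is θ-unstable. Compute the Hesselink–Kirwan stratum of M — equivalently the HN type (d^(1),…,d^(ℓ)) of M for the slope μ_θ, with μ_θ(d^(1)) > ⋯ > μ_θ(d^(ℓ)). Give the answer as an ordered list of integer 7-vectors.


Barcode: M ≅ I[1,7], I[2,3]^2, I[3,3], I[5,5], I[7,7]. HN layers by μ_θ (5 steps, strictly decreasing):
  μ^(1)=10; μ^(2)=3; μ^(3)=-4; μ^(4)=-15/2; μ^(5)=-11

((0, 0, 3, 0, 0, 1, 1); (0, 2, 0, 0, 0, 0, 0); (0, 0, 0, 0, 0, 0, 1); (0, 1, 1, 1, 1, 0, 0); (1, 0, 0, 0, 1, 0, 0))


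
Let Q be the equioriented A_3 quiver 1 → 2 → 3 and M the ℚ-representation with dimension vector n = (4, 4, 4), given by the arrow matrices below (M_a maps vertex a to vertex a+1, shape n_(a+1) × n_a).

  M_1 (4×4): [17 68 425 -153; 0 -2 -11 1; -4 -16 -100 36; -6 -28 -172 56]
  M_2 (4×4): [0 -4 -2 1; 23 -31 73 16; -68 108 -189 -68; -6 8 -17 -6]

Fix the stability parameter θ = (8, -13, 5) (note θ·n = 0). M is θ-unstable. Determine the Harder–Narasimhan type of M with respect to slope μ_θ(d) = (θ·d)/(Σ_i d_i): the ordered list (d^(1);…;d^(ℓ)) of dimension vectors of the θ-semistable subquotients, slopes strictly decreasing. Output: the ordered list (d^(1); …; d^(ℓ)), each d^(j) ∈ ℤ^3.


Interval decomposition of M: I[1,1]^2, I[1,3]^2, I[2,3]^2.
HN type (ℓ=4): μ^(1)=8; μ^(2)=5; μ^(3)=-5/2; μ^(4)=-13

((2, 0, 0); (0, 0, 4); (2, 2, 0); (0, 2, 0))


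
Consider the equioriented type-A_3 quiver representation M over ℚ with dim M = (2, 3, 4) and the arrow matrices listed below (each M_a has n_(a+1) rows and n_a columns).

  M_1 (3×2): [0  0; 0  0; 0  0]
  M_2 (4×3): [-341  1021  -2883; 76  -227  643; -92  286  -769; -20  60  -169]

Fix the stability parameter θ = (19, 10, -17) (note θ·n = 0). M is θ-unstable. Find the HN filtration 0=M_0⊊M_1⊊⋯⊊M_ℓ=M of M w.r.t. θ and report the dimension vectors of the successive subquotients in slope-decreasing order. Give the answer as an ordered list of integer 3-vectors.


Interval decomposition of M: I[1,1]^2, I[2,3]^3, I[3,3].
HN type (ℓ=3): μ^(1)=19; μ^(2)=-7/2; μ^(3)=-17

((2, 0, 0); (0, 3, 3); (0, 0, 1))


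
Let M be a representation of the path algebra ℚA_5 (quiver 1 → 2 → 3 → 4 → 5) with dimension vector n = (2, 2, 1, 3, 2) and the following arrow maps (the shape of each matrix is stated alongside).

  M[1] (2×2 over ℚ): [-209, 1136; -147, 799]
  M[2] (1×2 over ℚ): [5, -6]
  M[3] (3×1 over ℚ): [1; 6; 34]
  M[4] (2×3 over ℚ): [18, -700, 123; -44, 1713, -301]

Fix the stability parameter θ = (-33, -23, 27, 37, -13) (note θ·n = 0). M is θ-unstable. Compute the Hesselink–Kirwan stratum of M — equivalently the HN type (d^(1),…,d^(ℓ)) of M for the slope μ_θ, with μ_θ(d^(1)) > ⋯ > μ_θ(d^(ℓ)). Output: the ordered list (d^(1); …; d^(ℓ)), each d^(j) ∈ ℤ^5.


Interval decomposition of M: I[1,2], I[1,4], I[4,5]^2.
HN type (ℓ=5): μ^(1)=37; μ^(2)=27; μ^(3)=12; μ^(4)=-23; μ^(5)=-33

((0, 0, 0, 1, 0); (0, 0, 1, 0, 0); (0, 0, 0, 2, 2); (0, 2, 0, 0, 0); (2, 0, 0, 0, 0))


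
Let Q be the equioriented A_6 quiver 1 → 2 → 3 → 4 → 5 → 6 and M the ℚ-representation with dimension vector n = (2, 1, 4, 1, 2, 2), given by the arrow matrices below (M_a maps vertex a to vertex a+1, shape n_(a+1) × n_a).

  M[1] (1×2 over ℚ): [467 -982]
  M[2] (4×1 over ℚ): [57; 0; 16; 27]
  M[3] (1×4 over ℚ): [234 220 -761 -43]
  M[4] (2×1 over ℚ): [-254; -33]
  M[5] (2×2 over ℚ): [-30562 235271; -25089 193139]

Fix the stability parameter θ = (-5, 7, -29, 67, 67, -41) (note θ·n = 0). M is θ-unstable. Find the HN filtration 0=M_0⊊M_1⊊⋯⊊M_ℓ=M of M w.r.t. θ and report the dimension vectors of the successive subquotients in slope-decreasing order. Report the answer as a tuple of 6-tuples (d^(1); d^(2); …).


Via rank(M_{q-1}∘⋯∘M_p): M ≅ I[1,1], I[1,6], I[3,3]^3, I[5,6].
μ_θ-semistable layers: μ^(1)=31; μ^(2)=13; μ^(3)=-5; μ^(4)=-9; μ^(5)=-29

((0, 0, 0, 1, 1, 1); (0, 0, 0, 0, 1, 1); (1, 0, 0, 0, 0, 0); (1, 1, 1, 0, 0, 0); (0, 0, 3, 0, 0, 0))


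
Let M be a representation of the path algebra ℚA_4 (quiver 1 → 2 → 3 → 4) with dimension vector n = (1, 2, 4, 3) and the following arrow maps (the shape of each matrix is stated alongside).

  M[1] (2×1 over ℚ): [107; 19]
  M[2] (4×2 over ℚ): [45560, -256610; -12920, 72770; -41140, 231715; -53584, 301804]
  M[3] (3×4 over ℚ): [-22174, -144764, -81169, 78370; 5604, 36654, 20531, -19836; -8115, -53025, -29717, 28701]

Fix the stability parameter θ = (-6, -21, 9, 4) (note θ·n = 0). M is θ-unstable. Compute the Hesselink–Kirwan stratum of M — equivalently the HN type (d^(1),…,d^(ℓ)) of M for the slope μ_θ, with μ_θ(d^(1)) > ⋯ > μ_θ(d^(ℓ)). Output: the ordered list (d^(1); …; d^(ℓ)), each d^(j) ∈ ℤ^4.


Interval decomposition of M: I[1,4], I[2,2], I[3,3]^2, I[3,4], I[4,4].
HN type (ℓ=5): μ^(1)=9; μ^(2)=13/2; μ^(3)=4; μ^(4)=-27/2; μ^(5)=-21

((0, 0, 2, 0); (0, 0, 2, 2); (0, 0, 0, 1); (1, 1, 0, 0); (0, 1, 0, 0))


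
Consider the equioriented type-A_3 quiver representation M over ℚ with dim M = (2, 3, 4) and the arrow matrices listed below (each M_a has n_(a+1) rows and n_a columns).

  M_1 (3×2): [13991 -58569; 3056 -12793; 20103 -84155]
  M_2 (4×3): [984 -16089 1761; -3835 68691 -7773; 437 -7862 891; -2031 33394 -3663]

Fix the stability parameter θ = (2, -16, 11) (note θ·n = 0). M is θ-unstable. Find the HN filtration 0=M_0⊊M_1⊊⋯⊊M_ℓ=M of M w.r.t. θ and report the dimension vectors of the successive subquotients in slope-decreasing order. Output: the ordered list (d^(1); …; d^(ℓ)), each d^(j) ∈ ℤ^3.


Interval decomposition of M: I[1,3]^2, I[2,3], I[3,3].
HN type (ℓ=3): μ^(1)=11; μ^(2)=-7; μ^(3)=-16

((0, 0, 4); (2, 2, 0); (0, 1, 0))


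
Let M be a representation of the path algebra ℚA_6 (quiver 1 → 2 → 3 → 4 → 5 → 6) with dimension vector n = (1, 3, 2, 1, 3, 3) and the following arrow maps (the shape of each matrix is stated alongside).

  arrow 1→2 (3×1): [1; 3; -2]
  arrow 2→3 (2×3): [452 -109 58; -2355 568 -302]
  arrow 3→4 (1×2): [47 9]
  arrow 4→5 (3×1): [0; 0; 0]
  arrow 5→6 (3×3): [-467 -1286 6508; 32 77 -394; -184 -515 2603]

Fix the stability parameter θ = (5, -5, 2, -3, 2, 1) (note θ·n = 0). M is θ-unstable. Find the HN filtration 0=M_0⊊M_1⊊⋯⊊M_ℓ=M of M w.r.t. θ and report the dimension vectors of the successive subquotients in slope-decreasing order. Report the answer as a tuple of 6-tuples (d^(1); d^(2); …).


Interval decomposition of M: I[1,3], I[2,2], I[2,4], I[5,6]^3.
HN type (ℓ=5): μ^(1)=2; μ^(2)=3/2; μ^(3)=0; μ^(4)=-1/2; μ^(5)=-5

((0, 0, 1, 0, 0, 0); (0, 0, 0, 0, 3, 3); (1, 1, 0, 0, 0, 0); (0, 0, 1, 1, 0, 0); (0, 2, 0, 0, 0, 0))


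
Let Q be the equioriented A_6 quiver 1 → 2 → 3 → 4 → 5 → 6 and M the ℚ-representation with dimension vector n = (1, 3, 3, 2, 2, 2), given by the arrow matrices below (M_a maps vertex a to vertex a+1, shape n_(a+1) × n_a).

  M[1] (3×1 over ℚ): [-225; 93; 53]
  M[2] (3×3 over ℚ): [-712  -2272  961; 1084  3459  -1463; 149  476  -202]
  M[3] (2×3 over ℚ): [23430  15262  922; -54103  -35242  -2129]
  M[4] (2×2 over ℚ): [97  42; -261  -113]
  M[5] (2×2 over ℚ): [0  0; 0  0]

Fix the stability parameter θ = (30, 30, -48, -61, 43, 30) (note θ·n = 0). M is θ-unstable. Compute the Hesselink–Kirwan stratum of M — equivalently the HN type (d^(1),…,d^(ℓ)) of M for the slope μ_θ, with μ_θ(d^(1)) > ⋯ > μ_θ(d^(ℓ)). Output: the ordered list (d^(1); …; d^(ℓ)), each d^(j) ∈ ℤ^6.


Via rank(M_{q-1}∘⋯∘M_p): M ≅ I[1,3], I[2,5]^2, I[6,6]^2.
μ_θ-semistable layers: μ^(1)=43; μ^(2)=30; μ^(3)=4; μ^(4)=-79/3

((0, 0, 0, 0, 2, 0); (0, 0, 0, 0, 0, 2); (1, 1, 1, 0, 0, 0); (0, 2, 2, 2, 0, 0))


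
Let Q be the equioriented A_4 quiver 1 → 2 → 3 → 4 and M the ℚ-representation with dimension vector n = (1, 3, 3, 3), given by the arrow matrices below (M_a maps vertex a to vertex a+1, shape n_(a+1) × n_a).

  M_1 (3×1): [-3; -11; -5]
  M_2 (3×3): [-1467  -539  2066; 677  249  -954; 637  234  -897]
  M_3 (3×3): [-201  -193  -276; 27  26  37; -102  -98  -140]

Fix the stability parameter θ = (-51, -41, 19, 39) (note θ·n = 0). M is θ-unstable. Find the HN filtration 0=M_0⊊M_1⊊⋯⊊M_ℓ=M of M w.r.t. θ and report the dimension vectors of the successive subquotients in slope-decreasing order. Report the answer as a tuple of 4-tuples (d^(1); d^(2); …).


Interval decomposition of M: I[1,2], I[2,4]^2, I[3,3], I[4,4].
HN type (ℓ=4): μ^(1)=39; μ^(2)=19; μ^(3)=-41; μ^(4)=-51

((0, 0, 0, 3); (0, 0, 3, 0); (0, 3, 0, 0); (1, 0, 0, 0))


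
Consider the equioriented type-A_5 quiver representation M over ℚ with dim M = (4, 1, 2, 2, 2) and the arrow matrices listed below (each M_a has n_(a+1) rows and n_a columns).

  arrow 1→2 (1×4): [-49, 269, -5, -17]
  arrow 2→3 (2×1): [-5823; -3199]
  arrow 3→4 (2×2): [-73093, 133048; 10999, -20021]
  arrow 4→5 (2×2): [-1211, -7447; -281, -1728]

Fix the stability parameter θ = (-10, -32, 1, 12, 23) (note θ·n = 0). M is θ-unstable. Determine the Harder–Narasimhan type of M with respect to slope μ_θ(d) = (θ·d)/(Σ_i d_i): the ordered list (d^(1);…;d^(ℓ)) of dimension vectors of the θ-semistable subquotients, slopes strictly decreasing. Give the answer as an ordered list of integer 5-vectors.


Via rank(M_{q-1}∘⋯∘M_p): M ≅ I[1,1]^3, I[1,5], I[3,5].
μ_θ-semistable layers: μ^(1)=23; μ^(2)=12; μ^(3)=1; μ^(4)=-10; μ^(5)=-21

((0, 0, 0, 0, 2); (0, 0, 0, 2, 0); (0, 0, 2, 0, 0); (3, 0, 0, 0, 0); (1, 1, 0, 0, 0))


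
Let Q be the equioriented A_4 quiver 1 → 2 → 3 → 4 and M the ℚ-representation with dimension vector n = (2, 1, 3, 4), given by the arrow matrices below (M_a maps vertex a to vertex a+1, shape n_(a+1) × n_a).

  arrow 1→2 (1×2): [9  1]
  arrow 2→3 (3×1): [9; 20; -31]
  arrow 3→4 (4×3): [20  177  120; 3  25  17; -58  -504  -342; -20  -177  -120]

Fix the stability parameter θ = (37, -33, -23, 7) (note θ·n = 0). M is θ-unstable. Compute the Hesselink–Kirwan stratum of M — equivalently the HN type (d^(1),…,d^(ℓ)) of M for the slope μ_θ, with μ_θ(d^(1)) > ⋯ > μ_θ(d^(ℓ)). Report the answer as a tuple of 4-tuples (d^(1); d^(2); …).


Barcode: M ≅ I[1,1], I[1,3], I[3,4]^2, I[4,4]^2. HN layers by μ_θ (4 steps, strictly decreasing):
  μ^(1)=37; μ^(2)=7; μ^(3)=-19/3; μ^(4)=-23

((1, 0, 0, 0); (0, 0, 0, 4); (1, 1, 1, 0); (0, 0, 2, 0))


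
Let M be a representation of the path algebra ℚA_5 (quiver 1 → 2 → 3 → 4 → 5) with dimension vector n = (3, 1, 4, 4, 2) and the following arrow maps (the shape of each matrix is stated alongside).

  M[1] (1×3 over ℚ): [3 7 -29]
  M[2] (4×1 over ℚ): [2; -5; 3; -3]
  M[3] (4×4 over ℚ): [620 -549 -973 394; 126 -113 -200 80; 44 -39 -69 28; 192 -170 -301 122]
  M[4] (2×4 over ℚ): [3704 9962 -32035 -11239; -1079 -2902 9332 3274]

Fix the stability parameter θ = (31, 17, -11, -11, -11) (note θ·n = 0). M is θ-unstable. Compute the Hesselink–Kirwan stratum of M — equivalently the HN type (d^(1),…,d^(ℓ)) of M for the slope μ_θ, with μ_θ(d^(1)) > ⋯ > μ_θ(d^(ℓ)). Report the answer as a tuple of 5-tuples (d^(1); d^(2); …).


Via rank(M_{q-1}∘⋯∘M_p): M ≅ I[1,1]^2, I[1,5], I[3,4]^2, I[3,5].
μ_θ-semistable layers: μ^(1)=31; μ^(2)=3; μ^(3)=-11

((2, 0, 0, 0, 0); (1, 1, 1, 1, 1); (0, 0, 3, 3, 1))


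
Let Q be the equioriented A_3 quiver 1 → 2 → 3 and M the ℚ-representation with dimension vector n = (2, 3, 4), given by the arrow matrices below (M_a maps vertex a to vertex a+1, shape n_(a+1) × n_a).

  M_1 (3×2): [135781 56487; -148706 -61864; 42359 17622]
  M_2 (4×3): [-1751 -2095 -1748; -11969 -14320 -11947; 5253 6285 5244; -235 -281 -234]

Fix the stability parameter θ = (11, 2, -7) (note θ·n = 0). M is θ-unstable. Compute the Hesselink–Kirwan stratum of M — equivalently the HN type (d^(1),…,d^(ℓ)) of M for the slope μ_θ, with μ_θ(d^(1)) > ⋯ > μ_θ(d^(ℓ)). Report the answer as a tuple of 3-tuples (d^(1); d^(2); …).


Interval decomposition of M: I[1,3]^2, I[2,2], I[3,3]^2.
HN type (ℓ=2): μ^(1)=2; μ^(2)=-7

((2, 3, 2); (0, 0, 2))


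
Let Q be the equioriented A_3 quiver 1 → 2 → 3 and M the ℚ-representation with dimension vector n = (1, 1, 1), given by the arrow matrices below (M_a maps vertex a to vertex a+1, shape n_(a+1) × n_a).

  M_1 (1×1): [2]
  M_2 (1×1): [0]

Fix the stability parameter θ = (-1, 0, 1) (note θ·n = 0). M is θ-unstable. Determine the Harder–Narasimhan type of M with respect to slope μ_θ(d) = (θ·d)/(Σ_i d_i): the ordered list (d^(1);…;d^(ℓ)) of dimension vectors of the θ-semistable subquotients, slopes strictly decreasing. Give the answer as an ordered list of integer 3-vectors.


Barcode: M ≅ I[1,2], I[3,3]. HN layers by μ_θ (3 steps, strictly decreasing):
  μ^(1)=1; μ^(2)=0; μ^(3)=-1

((0, 0, 1); (0, 1, 0); (1, 0, 0))


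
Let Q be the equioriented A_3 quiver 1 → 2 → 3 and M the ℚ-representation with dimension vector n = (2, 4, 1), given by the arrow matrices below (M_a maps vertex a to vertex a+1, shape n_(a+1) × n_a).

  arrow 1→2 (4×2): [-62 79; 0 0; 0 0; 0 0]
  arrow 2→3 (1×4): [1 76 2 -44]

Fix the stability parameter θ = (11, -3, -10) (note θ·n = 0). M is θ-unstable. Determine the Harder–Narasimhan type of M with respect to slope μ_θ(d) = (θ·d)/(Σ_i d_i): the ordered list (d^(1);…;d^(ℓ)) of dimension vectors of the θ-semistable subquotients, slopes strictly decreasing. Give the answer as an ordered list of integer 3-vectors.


Barcode: M ≅ I[1,1], I[1,3], I[2,2]^3. HN layers by μ_θ (3 steps, strictly decreasing):
  μ^(1)=11; μ^(2)=-2/3; μ^(3)=-3

((1, 0, 0); (1, 1, 1); (0, 3, 0))


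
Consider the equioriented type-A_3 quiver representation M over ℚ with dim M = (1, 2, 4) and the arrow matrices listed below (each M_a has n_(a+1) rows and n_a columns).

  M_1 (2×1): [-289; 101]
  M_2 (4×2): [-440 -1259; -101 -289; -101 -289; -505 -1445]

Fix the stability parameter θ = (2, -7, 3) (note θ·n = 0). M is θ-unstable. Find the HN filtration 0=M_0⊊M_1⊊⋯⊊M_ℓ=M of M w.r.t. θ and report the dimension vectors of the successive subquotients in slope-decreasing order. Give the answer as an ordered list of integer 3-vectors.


Interval decomposition of M: I[1,3], I[2,3], I[3,3]^2.
HN type (ℓ=3): μ^(1)=3; μ^(2)=-5/2; μ^(3)=-7

((0, 0, 4); (1, 1, 0); (0, 1, 0))


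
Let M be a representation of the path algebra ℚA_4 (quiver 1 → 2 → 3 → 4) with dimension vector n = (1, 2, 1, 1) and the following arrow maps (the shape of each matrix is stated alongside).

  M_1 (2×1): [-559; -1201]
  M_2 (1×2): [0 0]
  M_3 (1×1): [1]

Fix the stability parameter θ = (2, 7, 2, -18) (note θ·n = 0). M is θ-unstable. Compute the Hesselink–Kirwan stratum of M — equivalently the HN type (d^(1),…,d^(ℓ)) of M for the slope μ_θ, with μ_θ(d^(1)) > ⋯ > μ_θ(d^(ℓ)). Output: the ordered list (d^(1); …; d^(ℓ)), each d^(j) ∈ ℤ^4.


Interval decomposition of M: I[1,2], I[2,2], I[3,4].
HN type (ℓ=3): μ^(1)=7; μ^(2)=2; μ^(3)=-8

((0, 2, 0, 0); (1, 0, 0, 0); (0, 0, 1, 1))


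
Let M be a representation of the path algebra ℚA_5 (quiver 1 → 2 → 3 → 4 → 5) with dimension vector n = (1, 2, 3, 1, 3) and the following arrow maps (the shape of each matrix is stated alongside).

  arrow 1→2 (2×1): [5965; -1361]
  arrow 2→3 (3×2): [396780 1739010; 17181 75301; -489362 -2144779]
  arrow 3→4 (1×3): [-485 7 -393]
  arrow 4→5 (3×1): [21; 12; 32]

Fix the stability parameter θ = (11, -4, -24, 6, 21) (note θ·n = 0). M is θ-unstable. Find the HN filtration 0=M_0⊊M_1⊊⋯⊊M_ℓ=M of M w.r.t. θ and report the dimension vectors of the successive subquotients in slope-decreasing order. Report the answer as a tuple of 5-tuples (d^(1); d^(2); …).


Via rank(M_{q-1}∘⋯∘M_p): M ≅ I[1,5], I[2,3], I[3,3], I[5,5]^2.
μ_θ-semistable layers: μ^(1)=21; μ^(2)=6; μ^(3)=-17/3; μ^(4)=-14; μ^(5)=-24

((0, 0, 0, 0, 3); (0, 0, 0, 1, 0); (1, 1, 1, 0, 0); (0, 1, 1, 0, 0); (0, 0, 1, 0, 0))


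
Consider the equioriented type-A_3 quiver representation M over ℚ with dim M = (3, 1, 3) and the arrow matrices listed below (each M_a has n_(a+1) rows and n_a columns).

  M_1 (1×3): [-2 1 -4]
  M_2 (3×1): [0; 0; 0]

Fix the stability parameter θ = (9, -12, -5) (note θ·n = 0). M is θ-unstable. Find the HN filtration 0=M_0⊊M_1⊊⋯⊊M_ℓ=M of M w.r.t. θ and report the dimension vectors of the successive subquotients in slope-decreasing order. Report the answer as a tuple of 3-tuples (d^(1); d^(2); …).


Interval decomposition of M: I[1,1]^2, I[1,2], I[3,3]^3.
HN type (ℓ=3): μ^(1)=9; μ^(2)=-3/2; μ^(3)=-5

((2, 0, 0); (1, 1, 0); (0, 0, 3))


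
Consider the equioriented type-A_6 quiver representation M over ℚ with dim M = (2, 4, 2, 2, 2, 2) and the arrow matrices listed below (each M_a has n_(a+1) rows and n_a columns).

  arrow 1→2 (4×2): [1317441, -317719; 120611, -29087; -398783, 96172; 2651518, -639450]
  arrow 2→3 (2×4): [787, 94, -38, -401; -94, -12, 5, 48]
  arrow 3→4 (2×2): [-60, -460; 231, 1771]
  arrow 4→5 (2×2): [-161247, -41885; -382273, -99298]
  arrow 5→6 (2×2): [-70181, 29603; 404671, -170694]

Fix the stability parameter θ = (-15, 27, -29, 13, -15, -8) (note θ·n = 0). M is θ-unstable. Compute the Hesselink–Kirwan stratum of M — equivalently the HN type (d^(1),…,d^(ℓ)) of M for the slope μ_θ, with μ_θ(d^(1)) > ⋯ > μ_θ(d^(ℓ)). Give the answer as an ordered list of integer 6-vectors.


Via rank(M_{q-1}∘⋯∘M_p): M ≅ I[1,3], I[1,6], I[2,2]^2, I[4,6].
μ_θ-semistable layers: μ^(1)=27; μ^(2)=-1; μ^(3)=-12/5; μ^(4)=-10/3; μ^(5)=-15

((0, 2, 0, 0, 0, 0); (0, 1, 1, 0, 0, 0); (0, 1, 1, 1, 1, 1); (0, 0, 0, 1, 1, 1); (2, 0, 0, 0, 0, 0))


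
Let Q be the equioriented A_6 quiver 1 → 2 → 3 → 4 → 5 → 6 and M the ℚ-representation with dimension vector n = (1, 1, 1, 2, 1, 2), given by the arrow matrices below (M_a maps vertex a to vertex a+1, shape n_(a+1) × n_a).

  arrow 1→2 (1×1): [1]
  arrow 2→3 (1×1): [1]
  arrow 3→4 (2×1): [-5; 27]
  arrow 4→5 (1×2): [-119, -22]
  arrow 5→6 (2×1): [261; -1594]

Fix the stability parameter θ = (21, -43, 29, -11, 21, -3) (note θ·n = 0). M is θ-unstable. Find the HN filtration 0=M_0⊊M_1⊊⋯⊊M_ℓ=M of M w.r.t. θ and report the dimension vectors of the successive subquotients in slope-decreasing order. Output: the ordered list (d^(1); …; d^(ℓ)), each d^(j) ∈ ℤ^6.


Via rank(M_{q-1}∘⋯∘M_p): M ≅ I[1,6], I[4,4], I[6,6].
μ_θ-semistable layers: μ^(1)=9; μ^(2)=-3; μ^(3)=-11

((0, 0, 1, 1, 1, 1); (0, 0, 0, 0, 0, 1); (1, 1, 0, 1, 0, 0))


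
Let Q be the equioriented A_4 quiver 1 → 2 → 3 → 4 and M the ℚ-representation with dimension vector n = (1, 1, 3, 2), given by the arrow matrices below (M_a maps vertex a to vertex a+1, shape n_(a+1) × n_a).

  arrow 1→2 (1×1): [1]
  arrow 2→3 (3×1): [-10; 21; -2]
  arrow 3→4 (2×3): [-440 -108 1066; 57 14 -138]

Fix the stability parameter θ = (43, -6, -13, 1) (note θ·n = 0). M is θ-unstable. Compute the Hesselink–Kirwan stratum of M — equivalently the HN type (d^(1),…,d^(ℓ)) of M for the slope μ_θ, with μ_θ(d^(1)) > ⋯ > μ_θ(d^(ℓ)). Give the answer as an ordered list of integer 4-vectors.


Barcode: M ≅ I[1,3], I[3,4]^2. HN layers by μ_θ (3 steps, strictly decreasing):
  μ^(1)=8; μ^(2)=1; μ^(3)=-13

((1, 1, 1, 0); (0, 0, 0, 2); (0, 0, 2, 0))


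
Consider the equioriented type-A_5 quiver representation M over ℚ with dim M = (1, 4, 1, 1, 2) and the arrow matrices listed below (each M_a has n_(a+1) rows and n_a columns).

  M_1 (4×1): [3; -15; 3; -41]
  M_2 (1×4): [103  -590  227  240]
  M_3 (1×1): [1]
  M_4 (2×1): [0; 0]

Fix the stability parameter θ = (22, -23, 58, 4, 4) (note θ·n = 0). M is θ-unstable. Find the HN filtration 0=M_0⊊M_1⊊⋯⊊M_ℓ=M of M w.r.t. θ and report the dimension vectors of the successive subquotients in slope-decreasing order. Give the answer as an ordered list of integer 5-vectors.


Barcode: M ≅ I[1,2], I[2,2]^2, I[2,4], I[5,5]^2. HN layers by μ_θ (4 steps, strictly decreasing):
  μ^(1)=31; μ^(2)=4; μ^(3)=-1/2; μ^(4)=-23

((0, 0, 1, 1, 0); (0, 0, 0, 0, 2); (1, 1, 0, 0, 0); (0, 3, 0, 0, 0))


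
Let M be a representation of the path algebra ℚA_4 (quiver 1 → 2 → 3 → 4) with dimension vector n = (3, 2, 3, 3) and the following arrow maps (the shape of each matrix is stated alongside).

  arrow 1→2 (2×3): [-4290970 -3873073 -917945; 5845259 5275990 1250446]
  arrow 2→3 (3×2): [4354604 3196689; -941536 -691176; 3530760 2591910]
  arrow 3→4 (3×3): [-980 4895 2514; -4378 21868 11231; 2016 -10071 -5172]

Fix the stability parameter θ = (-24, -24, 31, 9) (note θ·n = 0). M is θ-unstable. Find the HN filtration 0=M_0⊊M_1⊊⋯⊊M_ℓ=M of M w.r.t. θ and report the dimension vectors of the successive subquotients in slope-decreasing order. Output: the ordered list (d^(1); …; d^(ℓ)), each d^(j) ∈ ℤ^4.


Interval decomposition of M: I[1,1], I[1,2], I[1,3], I[3,4]^2, I[4,4].
HN type (ℓ=4): μ^(1)=31; μ^(2)=20; μ^(3)=9; μ^(4)=-24

((0, 0, 1, 0); (0, 0, 2, 2); (0, 0, 0, 1); (3, 2, 0, 0))


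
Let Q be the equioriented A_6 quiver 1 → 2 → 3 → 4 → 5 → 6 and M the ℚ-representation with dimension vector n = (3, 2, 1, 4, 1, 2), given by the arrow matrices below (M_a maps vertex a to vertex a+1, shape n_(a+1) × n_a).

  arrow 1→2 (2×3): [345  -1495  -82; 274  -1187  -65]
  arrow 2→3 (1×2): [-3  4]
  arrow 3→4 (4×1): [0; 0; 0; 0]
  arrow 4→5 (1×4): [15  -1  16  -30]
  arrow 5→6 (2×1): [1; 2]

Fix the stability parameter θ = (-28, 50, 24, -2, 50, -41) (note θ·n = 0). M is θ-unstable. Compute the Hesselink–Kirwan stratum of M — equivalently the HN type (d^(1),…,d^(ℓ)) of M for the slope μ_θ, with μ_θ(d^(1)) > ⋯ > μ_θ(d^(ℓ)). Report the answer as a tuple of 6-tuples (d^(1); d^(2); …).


Interval decomposition of M: I[1,1], I[1,2], I[1,3], I[4,4]^3, I[4,6], I[6,6].
HN type (ℓ=6): μ^(1)=50; μ^(2)=37; μ^(3)=9/2; μ^(4)=-2; μ^(5)=-28; μ^(6)=-41

((0, 1, 0, 0, 0, 0); (0, 1, 1, 0, 0, 0); (0, 0, 0, 0, 1, 1); (0, 0, 0, 4, 0, 0); (3, 0, 0, 0, 0, 0); (0, 0, 0, 0, 0, 1))


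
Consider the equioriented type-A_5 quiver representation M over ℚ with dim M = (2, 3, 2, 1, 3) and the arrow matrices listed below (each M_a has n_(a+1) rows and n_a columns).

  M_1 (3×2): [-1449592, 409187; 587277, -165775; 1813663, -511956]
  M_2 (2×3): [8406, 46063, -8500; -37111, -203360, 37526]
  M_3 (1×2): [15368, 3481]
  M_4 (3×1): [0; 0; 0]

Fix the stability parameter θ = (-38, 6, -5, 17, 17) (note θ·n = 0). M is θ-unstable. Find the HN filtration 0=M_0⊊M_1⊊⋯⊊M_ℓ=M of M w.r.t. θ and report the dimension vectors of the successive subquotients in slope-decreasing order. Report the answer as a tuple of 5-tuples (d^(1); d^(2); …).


Interval decomposition of M: I[1,3], I[1,4], I[2,2], I[5,5]^3.
HN type (ℓ=4): μ^(1)=17; μ^(2)=6; μ^(3)=1/2; μ^(4)=-38

((0, 0, 0, 1, 3); (0, 1, 0, 0, 0); (0, 2, 2, 0, 0); (2, 0, 0, 0, 0))


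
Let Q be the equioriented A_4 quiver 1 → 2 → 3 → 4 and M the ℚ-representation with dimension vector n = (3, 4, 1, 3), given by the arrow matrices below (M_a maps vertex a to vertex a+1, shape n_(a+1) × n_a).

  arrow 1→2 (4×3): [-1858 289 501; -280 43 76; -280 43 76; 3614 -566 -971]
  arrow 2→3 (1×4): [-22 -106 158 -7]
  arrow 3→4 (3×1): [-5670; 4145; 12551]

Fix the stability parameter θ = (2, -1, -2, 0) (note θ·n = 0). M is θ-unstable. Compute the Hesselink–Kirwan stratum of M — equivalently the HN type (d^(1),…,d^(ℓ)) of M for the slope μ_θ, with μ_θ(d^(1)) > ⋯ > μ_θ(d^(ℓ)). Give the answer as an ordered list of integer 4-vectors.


Barcode: M ≅ I[1,1], I[1,2], I[1,4], I[2,2]^2, I[4,4]^2. HN layers by μ_θ (5 steps, strictly decreasing):
  μ^(1)=2; μ^(2)=1/2; μ^(3)=0; μ^(4)=-1/3; μ^(5)=-1

((1, 0, 0, 0); (1, 1, 0, 0); (0, 0, 0, 3); (1, 1, 1, 0); (0, 2, 0, 0))


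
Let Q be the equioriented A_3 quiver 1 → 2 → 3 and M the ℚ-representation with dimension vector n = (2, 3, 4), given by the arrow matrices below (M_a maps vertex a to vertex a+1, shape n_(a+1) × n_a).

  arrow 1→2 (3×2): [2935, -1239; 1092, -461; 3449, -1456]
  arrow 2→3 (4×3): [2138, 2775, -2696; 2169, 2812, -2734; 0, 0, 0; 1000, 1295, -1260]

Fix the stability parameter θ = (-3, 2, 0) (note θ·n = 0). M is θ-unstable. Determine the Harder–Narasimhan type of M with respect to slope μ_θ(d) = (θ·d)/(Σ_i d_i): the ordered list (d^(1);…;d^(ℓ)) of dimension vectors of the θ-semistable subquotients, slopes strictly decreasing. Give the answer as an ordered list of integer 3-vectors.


Via rank(M_{q-1}∘⋯∘M_p): M ≅ I[1,3]^2, I[2,2], I[3,3]^2.
μ_θ-semistable layers: μ^(1)=2; μ^(2)=1; μ^(3)=0; μ^(4)=-3

((0, 1, 0); (0, 2, 2); (0, 0, 2); (2, 0, 0))


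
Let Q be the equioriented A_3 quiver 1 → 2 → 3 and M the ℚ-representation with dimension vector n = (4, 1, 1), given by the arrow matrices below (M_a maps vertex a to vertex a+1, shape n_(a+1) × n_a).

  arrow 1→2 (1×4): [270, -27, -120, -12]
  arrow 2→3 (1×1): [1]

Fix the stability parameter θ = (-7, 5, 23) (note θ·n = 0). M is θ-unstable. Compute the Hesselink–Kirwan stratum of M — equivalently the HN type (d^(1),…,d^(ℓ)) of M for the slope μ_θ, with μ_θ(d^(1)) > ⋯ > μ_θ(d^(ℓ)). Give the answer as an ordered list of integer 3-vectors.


Barcode: M ≅ I[1,1]^3, I[1,3]. HN layers by μ_θ (3 steps, strictly decreasing):
  μ^(1)=23; μ^(2)=5; μ^(3)=-7

((0, 0, 1); (0, 1, 0); (4, 0, 0))


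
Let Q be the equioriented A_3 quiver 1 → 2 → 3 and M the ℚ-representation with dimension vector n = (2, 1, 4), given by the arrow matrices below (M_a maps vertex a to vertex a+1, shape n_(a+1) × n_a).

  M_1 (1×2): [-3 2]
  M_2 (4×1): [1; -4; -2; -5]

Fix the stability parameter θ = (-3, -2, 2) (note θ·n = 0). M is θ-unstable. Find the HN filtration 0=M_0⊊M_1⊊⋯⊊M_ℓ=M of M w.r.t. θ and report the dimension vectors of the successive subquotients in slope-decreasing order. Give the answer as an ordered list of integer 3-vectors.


Via rank(M_{q-1}∘⋯∘M_p): M ≅ I[1,1], I[1,3], I[3,3]^3.
μ_θ-semistable layers: μ^(1)=2; μ^(2)=-2; μ^(3)=-3

((0, 0, 4); (0, 1, 0); (2, 0, 0))


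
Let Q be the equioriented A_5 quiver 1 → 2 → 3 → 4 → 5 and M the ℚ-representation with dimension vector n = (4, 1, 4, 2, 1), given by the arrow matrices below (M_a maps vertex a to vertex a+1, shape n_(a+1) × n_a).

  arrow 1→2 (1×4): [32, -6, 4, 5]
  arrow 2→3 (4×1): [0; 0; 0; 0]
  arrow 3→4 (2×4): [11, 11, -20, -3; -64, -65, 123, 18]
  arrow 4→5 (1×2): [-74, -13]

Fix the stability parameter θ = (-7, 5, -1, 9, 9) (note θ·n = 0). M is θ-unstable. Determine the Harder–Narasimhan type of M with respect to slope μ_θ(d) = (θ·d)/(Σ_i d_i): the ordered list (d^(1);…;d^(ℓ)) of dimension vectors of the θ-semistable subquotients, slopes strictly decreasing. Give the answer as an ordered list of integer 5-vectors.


Via rank(M_{q-1}∘⋯∘M_p): M ≅ I[1,1]^3, I[1,2], I[3,3]^2, I[3,4], I[3,5].
μ_θ-semistable layers: μ^(1)=9; μ^(2)=5; μ^(3)=-1; μ^(4)=-7

((0, 0, 0, 2, 1); (0, 1, 0, 0, 0); (0, 0, 4, 0, 0); (4, 0, 0, 0, 0))


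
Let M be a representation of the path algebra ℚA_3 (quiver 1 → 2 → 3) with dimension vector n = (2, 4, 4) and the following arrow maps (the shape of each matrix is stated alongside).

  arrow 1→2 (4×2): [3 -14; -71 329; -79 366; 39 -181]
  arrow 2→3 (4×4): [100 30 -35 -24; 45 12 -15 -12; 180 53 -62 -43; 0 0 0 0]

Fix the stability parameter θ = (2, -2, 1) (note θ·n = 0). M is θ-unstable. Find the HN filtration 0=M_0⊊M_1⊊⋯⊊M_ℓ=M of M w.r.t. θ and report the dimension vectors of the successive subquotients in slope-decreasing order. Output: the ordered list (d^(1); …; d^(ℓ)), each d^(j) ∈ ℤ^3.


Barcode: M ≅ I[1,2], I[1,3], I[2,3]^2, I[3,3]. HN layers by μ_θ (3 steps, strictly decreasing):
  μ^(1)=1; μ^(2)=0; μ^(3)=-2

((0, 0, 4); (2, 2, 0); (0, 2, 0))
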